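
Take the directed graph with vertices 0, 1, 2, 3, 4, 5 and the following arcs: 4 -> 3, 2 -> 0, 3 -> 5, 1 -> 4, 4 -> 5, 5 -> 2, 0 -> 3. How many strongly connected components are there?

{0, 2, 3, 5} are all mutually reachable — one SCC of size 4.
{1} is an SCC by itself.
{4} is an SCC by itself.
That gives 3 strongly connected components.

3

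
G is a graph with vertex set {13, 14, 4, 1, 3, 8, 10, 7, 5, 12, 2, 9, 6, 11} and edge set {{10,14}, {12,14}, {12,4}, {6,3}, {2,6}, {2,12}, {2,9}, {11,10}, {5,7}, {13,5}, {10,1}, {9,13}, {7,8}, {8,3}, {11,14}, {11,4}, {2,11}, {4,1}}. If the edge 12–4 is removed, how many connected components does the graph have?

1

12 and 4 are still connected via 12-2-11-4, so the component count stays at 1.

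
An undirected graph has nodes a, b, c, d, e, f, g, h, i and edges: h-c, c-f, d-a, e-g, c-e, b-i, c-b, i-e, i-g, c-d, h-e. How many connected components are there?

Starting from a we can reach a, b, c, d, e, f, g, h, i. That is one component of size 9.
Total: 1 component.

1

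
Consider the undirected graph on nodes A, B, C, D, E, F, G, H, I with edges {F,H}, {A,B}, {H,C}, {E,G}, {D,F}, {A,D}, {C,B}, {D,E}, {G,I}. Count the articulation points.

Removing D increases the component count from 1 to 2, so D is a cut vertex.
Removing E increases the component count from 1 to 2, so E is a cut vertex.
Removing G increases the component count from 1 to 2, so G is a cut vertex.
By contrast removing C leaves 1 component; it is not a cut vertex. No other vertex is a cut vertex either.

3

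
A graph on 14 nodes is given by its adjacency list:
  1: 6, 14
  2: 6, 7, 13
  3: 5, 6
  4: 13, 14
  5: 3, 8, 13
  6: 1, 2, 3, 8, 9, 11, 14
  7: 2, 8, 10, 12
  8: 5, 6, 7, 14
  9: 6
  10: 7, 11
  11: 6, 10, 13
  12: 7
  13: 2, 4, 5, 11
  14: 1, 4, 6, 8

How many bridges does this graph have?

2

The edges on the cycle 5-13-2-7-8-5 are not bridges since each lies on that cycle.
But removing 7-12 disconnects 7 from 12; removing 6-9 disconnects 6 from 9 — these are bridges.
That makes 2 bridges.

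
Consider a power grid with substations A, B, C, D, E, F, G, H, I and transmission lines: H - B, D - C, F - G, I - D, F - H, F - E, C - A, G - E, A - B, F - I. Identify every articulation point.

F

Removing F increases the component count from 1 to 2, so F is a cut vertex.
By contrast removing C leaves 1 component; it is not a cut vertex. No other vertex is a cut vertex either.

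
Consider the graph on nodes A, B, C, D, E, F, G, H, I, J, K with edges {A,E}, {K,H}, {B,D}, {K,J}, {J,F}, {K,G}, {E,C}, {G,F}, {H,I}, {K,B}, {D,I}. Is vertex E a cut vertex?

Yes

Deleting E raises the number of components from 2 to 3, so E is a cut vertex.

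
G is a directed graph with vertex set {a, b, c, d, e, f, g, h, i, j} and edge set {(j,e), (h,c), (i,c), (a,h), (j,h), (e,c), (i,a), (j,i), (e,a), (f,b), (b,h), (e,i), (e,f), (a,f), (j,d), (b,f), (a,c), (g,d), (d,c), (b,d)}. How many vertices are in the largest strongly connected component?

2

{b, f} are all mutually reachable — one SCC of size 2.
{h} is an SCC by itself.
{g} is an SCC by itself.
{i} is an SCC by itself.
{j} is an SCC by itself.
(and 4 more singleton SCCs)
The largest has 2 vertices.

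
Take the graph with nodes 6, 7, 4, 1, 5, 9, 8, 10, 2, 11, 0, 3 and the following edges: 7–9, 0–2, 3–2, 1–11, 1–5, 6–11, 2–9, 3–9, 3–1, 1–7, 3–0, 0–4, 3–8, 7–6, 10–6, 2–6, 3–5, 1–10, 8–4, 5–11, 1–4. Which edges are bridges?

none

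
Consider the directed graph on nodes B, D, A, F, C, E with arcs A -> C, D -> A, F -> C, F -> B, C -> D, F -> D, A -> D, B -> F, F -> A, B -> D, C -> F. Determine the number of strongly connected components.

2

{A, B, C, D, F} are all mutually reachable — one SCC of size 5.
{E} is an SCC by itself.
That gives 2 strongly connected components.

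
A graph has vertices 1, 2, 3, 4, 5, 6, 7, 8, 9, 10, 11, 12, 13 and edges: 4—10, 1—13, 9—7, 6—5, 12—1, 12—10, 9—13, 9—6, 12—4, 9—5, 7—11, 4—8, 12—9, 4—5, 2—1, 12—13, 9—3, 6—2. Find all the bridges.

11-7, 3-9, 4-8, 7-9

The edges on the cycle 12-4-5-9-12 are not bridges since each lies on that cycle.
But removing 9—3 disconnects 9 from 3; removing 11—7 disconnects 11 from 7; removing 9—7 disconnects 9 from 7; removing 4—8 disconnects 4 from 8 — these are bridges.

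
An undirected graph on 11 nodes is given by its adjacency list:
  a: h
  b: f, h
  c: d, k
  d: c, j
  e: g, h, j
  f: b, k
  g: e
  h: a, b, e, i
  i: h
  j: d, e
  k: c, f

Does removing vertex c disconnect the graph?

No

Deleting c leaves 1 component (was 1) (its neighbors d, k remain connected to each other), so c is not a cut vertex.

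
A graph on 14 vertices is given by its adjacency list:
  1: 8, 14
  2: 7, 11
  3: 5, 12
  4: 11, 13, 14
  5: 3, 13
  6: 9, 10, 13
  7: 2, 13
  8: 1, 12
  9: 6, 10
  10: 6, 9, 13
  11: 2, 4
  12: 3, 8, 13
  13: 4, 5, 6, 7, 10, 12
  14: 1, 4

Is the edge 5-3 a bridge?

After removing 5-3, the path 5-13-12-3 still connects them, so the edge is not a bridge.

No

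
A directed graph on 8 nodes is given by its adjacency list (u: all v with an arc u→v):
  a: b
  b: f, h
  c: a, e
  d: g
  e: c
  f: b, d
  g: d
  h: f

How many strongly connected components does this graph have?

4

{b, f, h} are all mutually reachable — one SCC of size 3.
{d, g} are all mutually reachable — one SCC of size 2.
{c, e} are all mutually reachable — one SCC of size 2.
{a} is an SCC by itself.
That gives 4 strongly connected components.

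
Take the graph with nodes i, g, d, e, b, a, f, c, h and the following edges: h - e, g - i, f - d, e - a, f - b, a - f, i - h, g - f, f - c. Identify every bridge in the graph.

The edges on the cycle g-i-h-e-a-f-g are not bridges since each lies on that cycle.
But removing c - f disconnects c from f; removing f - d disconnects f from d; removing f - b disconnects f from b — these are bridges.

b-f, c-f, d-f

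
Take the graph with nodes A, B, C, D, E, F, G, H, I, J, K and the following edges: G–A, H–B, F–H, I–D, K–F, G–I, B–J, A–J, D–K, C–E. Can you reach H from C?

The component containing C is {C, E}, and H is not in it.

No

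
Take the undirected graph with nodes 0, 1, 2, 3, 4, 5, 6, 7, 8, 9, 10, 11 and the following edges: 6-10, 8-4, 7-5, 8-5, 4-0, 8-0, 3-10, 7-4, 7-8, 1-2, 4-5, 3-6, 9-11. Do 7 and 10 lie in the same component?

No

The component containing 7 is {0, 4, 5, 7, 8}, and 10 is not in it.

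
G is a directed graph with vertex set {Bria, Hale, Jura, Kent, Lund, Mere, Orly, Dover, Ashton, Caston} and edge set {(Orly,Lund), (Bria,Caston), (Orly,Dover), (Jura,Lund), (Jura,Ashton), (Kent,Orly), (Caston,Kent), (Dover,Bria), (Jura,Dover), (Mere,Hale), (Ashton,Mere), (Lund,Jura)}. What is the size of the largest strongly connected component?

{Bria, Jura, Kent, Lund, Orly, Dover, Caston} are all mutually reachable — one SCC of size 7.
{Ashton} is an SCC by itself.
{Hale} is an SCC by itself.
{Mere} is an SCC by itself.
The largest has 7 vertices.

7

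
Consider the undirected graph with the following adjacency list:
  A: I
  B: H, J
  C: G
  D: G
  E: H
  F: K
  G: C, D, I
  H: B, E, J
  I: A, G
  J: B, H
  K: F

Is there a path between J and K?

No

The component containing J is {B, E, H, J}, and K is not in it.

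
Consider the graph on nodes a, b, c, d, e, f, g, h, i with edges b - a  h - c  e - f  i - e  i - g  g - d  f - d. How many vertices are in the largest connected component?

5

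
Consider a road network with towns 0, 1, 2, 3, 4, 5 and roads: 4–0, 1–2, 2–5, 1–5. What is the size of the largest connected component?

3

3 is isolated — a component by itself.
Starting from 0 we can reach 0, 4. That is one component of size 2.
Starting from 1 we can reach 1, 2, 5. That is one component of size 3.
The largest has 3 vertices.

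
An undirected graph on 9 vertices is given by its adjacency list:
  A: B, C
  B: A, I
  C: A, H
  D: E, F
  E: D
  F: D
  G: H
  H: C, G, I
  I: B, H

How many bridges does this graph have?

The edges on the cycle C-A-B-I-H-C are not bridges since each lies on that cycle.
But removing H-G disconnects H from G; removing F-D disconnects F from D; removing E-D disconnects E from D — these are bridges.
That makes 3 bridges.

3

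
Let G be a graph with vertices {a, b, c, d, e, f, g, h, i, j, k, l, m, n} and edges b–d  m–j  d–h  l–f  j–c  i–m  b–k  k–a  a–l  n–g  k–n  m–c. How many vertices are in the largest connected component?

9

e is isolated — a component by itself.
Starting from c we can reach c, i, j, m. That is one component of size 4.
Starting from a we can reach a, b, d, f, g, h, k, l, n. That is one component of size 9.
The largest has 9 vertices.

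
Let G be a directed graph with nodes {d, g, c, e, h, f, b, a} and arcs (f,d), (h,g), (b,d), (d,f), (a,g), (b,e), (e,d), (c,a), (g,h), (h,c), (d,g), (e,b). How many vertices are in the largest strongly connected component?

4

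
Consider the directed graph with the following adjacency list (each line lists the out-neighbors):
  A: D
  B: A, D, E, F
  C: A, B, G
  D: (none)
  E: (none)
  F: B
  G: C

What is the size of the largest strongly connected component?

2

{C, G} are all mutually reachable — one SCC of size 2.
{B, F} are all mutually reachable — one SCC of size 2.
{E} is an SCC by itself.
{A} is an SCC by itself.
{D} is an SCC by itself.
The largest has 2 vertices.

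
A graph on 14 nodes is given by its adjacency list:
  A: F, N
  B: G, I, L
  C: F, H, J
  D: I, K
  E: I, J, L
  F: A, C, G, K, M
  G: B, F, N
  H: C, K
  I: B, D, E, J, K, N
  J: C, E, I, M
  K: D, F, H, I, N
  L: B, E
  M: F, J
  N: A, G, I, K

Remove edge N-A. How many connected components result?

1

N and A are still connected via N-K-F-A, so the component count stays at 1.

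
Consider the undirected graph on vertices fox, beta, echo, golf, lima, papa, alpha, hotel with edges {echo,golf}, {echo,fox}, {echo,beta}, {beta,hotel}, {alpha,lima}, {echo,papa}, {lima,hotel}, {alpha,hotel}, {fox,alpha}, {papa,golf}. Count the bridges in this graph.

The edges on the cycle echo-papa-golf-echo are not bridges since each lies on that cycle.
Every edge lies on some cycle, so there are no bridges.

0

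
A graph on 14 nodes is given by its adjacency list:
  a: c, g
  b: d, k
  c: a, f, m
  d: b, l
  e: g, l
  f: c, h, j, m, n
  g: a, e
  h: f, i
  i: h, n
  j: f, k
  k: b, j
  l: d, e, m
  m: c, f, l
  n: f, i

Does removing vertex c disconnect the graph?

No

Deleting c leaves 1 component (was 1) (its neighbors a, f, m remain connected to each other), so c is not a cut vertex.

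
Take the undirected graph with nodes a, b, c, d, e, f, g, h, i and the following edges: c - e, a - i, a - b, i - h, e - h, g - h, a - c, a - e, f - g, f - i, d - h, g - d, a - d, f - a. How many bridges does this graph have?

The edges on the cycle f-a-c-e-h-g-f are not bridges since each lies on that cycle.
But removing a - b disconnects a from b — this is a bridge.

1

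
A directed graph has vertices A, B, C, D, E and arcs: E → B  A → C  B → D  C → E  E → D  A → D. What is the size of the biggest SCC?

1

{C} is an SCC by itself.
{B} is an SCC by itself.
{A} is an SCC by itself.
{E} is an SCC by itself.
{D} is an SCC by itself.
The largest has 1 vertex.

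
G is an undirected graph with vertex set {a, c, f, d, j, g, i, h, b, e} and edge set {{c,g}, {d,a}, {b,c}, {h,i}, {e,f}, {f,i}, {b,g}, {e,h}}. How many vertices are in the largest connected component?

4

j is isolated — a component by itself.
Starting from a we can reach a, d. That is one component of size 2.
Starting from b we can reach b, c, g. That is one component of size 3.
Starting from e we can reach e, f, h, i. That is one component of size 4.
The largest has 4 vertices.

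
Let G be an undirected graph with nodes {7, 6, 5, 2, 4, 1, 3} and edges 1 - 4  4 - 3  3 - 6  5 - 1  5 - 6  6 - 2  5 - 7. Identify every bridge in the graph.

2-6, 5-7

The edges on the cycle 5-1-4-3-6-5 are not bridges since each lies on that cycle.
But removing 6 - 2 disconnects 6 from 2; removing 5 - 7 disconnects 5 from 7 — these are bridges.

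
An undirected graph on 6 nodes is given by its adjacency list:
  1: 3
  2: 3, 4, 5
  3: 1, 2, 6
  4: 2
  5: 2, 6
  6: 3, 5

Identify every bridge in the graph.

1-3, 2-4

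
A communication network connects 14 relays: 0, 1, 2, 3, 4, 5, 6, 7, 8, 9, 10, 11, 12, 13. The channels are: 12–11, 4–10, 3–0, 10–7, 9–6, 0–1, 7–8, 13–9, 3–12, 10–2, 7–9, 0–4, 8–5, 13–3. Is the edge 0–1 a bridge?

Removing 0–1 leaves no path between 0 and 1: the component count goes from 1 to 2. So it is a bridge.

Yes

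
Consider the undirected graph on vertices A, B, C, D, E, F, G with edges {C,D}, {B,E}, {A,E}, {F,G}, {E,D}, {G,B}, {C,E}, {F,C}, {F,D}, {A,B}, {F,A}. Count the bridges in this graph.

The edges on the cycle F-A-B-G-F are not bridges since each lies on that cycle.
Every edge lies on some cycle, so there are no bridges.

0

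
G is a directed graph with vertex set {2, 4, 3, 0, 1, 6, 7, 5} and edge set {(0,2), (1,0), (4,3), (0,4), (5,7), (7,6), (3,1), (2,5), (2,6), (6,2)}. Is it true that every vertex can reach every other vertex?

No

There is no directed path from 7 to 0, so the graph is not strongly connected.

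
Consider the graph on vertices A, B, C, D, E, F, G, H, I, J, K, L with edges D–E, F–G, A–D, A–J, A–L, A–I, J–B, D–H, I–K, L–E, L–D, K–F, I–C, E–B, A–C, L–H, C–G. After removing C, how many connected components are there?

1

With C gone, the remaining components are: {A, B, D, E, F, G, H, I, J, K, L}.
That is 1 component.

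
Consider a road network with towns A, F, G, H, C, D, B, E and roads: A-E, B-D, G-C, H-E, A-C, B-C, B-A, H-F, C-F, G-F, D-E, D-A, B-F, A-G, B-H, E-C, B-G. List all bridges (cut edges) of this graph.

none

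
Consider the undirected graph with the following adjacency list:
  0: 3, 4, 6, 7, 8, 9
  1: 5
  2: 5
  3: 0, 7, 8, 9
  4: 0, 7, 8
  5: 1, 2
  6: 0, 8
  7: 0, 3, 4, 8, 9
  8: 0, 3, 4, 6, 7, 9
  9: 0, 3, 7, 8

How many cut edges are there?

2

The edges on the cycle 0-8-6-0 are not bridges since each lies on that cycle.
But removing 5-2 disconnects 5 from 2; removing 5-1 disconnects 5 from 1 — these are bridges.
That makes 2 bridges.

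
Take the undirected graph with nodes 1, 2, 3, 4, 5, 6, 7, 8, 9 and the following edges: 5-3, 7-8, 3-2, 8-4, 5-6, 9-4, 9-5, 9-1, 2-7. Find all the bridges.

1-9, 5-6

The edges on the cycle 9-5-3-2-7-8-4-9 are not bridges since each lies on that cycle.
But removing 9-1 disconnects 9 from 1; removing 6-5 disconnects 6 from 5 — these are bridges.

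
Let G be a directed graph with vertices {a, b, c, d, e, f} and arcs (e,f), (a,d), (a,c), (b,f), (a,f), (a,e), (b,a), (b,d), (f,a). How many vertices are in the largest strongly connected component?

3

{a, e, f} are all mutually reachable — one SCC of size 3.
{c} is an SCC by itself.
{d} is an SCC by itself.
{b} is an SCC by itself.
The largest has 3 vertices.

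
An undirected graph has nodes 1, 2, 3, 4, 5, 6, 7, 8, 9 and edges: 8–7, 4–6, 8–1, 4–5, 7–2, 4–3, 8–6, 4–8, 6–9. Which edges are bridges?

The edges on the cycle 4-8-6-4 are not bridges since each lies on that cycle.
But removing 4–3 disconnects 4 from 3; removing 4–5 disconnects 4 from 5; removing 8–7 disconnects 8 from 7; removing 8–1 disconnects 8 from 1 — these are bridges.
In total 6 edges are bridges.

1-8, 2-7, 3-4, 4-5, 6-9, 7-8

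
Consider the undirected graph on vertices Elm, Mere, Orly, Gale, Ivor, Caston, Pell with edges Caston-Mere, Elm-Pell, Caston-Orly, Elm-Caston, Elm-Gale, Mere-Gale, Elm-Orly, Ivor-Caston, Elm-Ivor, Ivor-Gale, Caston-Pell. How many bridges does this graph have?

0

The edges on the cycle Elm-Ivor-Caston-Elm are not bridges since each lies on that cycle.
Every edge lies on some cycle, so there are no bridges.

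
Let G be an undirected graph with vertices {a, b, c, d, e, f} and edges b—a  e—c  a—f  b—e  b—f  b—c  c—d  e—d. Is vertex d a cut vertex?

No

Deleting d leaves 1 component (was 1) (its neighbors c, e remain connected to each other), so d is not a cut vertex.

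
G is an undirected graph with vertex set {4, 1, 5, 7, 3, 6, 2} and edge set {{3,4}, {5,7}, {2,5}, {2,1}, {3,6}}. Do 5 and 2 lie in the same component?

Yes

From 5 we can reach 1, 2, 5, 7, which includes 2.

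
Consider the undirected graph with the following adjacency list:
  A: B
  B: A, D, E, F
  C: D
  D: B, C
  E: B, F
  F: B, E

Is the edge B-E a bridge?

No

After removing B-E, the path B-F-E still connects them, so the edge is not a bridge.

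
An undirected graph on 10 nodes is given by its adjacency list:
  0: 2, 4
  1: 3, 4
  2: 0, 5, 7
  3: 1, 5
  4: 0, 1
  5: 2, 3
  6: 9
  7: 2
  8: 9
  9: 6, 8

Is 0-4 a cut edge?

No

After removing 0-4, the path 0-2-5-3-1-4 still connects them, so the edge is not a bridge.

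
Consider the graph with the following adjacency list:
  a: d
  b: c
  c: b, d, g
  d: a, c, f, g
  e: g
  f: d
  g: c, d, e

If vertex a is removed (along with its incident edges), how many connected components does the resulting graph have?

1

With a gone, the remaining components are: {b, c, d, e, f, g}.
That is 1 component.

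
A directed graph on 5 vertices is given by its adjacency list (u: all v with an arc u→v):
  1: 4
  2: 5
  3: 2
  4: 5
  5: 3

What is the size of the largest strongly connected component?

3

{2, 3, 5} are all mutually reachable — one SCC of size 3.
{4} is an SCC by itself.
{1} is an SCC by itself.
The largest has 3 vertices.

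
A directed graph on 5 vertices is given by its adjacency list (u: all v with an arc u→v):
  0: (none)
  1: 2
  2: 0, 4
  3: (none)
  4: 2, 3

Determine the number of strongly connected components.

4

{2, 4} are all mutually reachable — one SCC of size 2.
{0} is an SCC by itself.
{3} is an SCC by itself.
{1} is an SCC by itself.
That gives 4 strongly connected components.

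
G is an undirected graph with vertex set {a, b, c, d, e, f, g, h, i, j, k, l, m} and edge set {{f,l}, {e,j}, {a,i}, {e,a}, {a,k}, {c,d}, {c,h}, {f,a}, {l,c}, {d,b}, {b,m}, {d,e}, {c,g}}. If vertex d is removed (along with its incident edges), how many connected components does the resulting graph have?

2

With d gone, the remaining components are: {b, m}; {a, c, e, f, g, h, i, j, k, l}.
That is 2 components.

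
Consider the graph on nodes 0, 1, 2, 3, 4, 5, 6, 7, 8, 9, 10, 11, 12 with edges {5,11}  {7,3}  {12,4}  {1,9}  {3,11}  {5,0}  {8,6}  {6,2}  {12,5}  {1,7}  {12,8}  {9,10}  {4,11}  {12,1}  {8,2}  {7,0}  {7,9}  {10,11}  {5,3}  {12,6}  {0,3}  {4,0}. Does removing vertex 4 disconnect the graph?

No

Deleting 4 leaves 1 component (was 1) (its neighbors 0, 11, 12 remain connected to each other), so 4 is not a cut vertex.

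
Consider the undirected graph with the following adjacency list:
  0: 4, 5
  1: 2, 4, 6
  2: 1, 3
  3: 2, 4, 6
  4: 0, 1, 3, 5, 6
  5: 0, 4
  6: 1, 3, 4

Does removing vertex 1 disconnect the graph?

No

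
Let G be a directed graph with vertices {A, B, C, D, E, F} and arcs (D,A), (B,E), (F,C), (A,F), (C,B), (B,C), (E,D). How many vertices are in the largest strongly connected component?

{A, B, C, D, E, F} are all mutually reachable — one SCC of size 6.
The largest has 6 vertices.

6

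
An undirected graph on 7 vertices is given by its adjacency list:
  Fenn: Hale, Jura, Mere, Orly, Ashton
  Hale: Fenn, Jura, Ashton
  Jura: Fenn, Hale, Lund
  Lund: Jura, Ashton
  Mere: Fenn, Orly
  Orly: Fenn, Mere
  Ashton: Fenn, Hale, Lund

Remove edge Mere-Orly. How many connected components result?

1

Mere and Orly are still connected via Mere-Fenn-Orly, so the component count stays at 1.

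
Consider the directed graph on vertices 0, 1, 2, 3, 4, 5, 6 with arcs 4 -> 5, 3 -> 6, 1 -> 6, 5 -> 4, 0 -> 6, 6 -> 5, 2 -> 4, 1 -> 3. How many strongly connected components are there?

{4, 5} are all mutually reachable — one SCC of size 2.
{2} is an SCC by itself.
{1} is an SCC by itself.
{3} is an SCC by itself.
{0} is an SCC by itself.
(and 1 more singleton SCC)
That gives 6 strongly connected components.

6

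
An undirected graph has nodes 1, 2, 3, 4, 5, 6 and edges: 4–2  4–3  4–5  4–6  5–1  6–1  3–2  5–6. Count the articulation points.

1

Removing 4 increases the component count from 1 to 2, so 4 is a cut vertex.
By contrast removing 3 leaves 1 component; it is not a cut vertex. No other vertex is a cut vertex either.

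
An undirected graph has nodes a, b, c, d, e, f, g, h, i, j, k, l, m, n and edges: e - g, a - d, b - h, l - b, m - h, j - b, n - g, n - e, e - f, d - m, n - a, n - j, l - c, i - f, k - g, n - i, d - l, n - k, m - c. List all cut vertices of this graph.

Removing n increases the component count from 1 to 2, so n is a cut vertex.
By contrast removing a leaves 1 component; it is not a cut vertex. No other vertex is a cut vertex either.

n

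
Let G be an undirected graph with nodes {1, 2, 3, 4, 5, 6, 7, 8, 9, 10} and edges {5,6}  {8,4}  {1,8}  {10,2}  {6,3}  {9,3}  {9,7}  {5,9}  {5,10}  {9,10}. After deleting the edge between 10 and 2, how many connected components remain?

Before removal there are 2 components.
10-2 is a bridge — removing it separates 10's side from 2's side.
After removal: 3 components.

3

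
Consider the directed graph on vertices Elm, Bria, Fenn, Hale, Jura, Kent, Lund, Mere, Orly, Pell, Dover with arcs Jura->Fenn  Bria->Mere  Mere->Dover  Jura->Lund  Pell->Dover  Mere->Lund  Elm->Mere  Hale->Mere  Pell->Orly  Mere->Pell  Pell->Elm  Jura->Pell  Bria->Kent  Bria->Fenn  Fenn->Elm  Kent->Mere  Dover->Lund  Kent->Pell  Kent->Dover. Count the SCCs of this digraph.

{Elm, Mere, Pell} are all mutually reachable — one SCC of size 3.
{Fenn} is an SCC by itself.
{Orly} is an SCC by itself.
{Jura} is an SCC by itself.
{Hale} is an SCC by itself.
(and 4 more singleton SCCs)
That gives 9 strongly connected components.

9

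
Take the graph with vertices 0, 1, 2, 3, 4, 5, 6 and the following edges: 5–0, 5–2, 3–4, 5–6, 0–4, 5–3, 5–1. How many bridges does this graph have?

The edges on the cycle 5-0-4-3-5 are not bridges since each lies on that cycle.
But removing 1–5 disconnects 1 from 5; removing 5–2 disconnects 5 from 2; removing 6–5 disconnects 6 from 5 — these are bridges.
That makes 3 bridges.

3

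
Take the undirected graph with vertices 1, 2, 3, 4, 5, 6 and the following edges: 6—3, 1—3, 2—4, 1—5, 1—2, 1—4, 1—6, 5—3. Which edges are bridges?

The edges on the cycle 1-2-4-1 are not bridges since each lies on that cycle.
Every edge lies on some cycle, so there are no bridges.

none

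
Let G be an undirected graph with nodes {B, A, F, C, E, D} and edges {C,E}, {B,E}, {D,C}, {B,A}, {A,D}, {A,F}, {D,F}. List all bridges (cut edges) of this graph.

none

The edges on the cycle B-A-D-C-E-B are not bridges since each lies on that cycle.
Every edge lies on some cycle, so there are no bridges.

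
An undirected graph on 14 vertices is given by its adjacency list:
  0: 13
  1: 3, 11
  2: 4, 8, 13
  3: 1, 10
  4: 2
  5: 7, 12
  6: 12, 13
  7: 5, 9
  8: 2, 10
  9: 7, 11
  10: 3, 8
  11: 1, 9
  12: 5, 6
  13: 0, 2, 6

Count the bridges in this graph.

2

The edges on the cycle 13-6-12-5-7-9-11-1-3-10-8-2-13 are not bridges since each lies on that cycle.
But removing 13-0 disconnects 13 from 0; removing 2-4 disconnects 2 from 4 — these are bridges.
That makes 2 bridges.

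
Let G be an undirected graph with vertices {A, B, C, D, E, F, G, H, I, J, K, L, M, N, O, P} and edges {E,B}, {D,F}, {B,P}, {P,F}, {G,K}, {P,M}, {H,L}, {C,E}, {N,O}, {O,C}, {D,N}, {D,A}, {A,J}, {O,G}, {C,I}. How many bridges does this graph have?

The edges on the cycle D-N-O-C-E-B-P-F-D are not bridges since each lies on that cycle.
But removing G-O disconnects G from O; removing M-P disconnects M from P; removing G-K disconnects G from K; removing D-A disconnects D from A — these are bridges.
In total 7 edges are bridges.

7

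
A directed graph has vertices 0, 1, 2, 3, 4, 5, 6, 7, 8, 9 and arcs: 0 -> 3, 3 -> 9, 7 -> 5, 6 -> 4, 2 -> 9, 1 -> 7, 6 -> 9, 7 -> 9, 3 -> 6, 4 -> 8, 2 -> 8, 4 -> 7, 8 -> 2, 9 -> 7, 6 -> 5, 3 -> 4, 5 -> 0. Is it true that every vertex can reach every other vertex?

No

There is no directed path from 6 to 1, so the graph is not strongly connected.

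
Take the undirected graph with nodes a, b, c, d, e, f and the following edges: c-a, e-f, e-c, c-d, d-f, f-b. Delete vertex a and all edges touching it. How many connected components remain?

1

With a gone, the remaining components are: {b, c, d, e, f}.
That is 1 component.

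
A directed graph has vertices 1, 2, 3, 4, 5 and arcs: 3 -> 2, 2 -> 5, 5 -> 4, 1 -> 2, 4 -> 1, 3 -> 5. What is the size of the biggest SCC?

4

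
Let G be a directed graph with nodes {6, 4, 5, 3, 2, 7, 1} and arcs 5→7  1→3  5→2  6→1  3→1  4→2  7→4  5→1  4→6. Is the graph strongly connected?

No

There is no directed path from 3 to 2, so the graph is not strongly connected.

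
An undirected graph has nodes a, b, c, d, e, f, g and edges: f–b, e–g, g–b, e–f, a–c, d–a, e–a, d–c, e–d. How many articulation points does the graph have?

Removing e increases the component count from 1 to 2, so e is a cut vertex.
By contrast removing b leaves 1 component; it is not a cut vertex. No other vertex is a cut vertex either.

1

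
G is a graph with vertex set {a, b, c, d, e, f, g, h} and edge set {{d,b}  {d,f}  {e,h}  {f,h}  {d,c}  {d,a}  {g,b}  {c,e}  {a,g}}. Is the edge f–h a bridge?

No

After removing f–h, the path f-d-c-e-h still connects them, so the edge is not a bridge.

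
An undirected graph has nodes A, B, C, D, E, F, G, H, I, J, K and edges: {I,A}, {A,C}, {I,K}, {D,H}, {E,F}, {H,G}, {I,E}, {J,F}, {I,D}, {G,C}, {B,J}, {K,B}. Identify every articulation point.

Removing I increases the component count from 1 to 2, so I is a cut vertex.
By contrast removing E leaves 1 component; it is not a cut vertex. No other vertex is a cut vertex either.

I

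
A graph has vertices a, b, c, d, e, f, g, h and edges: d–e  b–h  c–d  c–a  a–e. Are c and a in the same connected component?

From c we can reach a, c, d, e, which includes a.

Yes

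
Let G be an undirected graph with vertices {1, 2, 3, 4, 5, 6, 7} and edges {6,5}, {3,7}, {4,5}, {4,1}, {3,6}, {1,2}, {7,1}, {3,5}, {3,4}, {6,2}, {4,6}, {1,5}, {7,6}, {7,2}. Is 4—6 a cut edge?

No

After removing 4—6, the path 4-3-6 still connects them, so the edge is not a bridge.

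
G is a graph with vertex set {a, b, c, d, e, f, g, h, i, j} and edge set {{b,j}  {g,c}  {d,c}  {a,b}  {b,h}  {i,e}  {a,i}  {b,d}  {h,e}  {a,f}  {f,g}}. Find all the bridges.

b-j

The edges on the cycle a-b-h-e-i-a are not bridges since each lies on that cycle.
But removing j–b disconnects j from b — this is a bridge.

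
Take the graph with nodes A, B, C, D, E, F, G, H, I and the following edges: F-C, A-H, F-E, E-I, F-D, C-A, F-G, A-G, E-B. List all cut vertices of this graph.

A, E, F

Removing A increases the component count from 1 to 2, so A is a cut vertex.
Removing E increases the component count from 1 to 3, so E is a cut vertex.
Removing F increases the component count from 1 to 3, so F is a cut vertex.
By contrast removing B leaves 1 component; it is not a cut vertex. No other vertex is a cut vertex either.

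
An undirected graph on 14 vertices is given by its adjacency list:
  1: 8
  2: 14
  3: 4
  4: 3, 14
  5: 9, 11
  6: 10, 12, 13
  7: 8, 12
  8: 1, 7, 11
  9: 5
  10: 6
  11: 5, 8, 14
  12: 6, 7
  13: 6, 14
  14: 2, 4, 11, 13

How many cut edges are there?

7

The edges on the cycle 14-13-6-12-7-8-11-14 are not bridges since each lies on that cycle.
But removing 5-11 disconnects 5 from 11; removing 1-8 disconnects 1 from 8; removing 6-10 disconnects 6 from 10; removing 3-4 disconnects 3 from 4 — these are bridges.
In total 7 edges are bridges.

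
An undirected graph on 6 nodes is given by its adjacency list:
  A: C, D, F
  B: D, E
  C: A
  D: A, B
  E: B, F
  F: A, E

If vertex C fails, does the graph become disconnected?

No

Deleting C leaves 1 component (was 1), so C is not a cut vertex.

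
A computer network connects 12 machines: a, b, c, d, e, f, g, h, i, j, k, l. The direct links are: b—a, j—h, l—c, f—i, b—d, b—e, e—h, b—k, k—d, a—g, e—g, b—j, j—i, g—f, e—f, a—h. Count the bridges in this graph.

The edges on the cycle b-k-d-b are not bridges since each lies on that cycle.
But removing l—c disconnects l from c — this is a bridge.

1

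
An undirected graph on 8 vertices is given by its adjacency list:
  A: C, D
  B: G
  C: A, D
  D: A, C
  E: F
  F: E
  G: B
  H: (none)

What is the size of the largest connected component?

H is isolated — a component by itself.
Starting from B we can reach B, G. That is one component of size 2.
Starting from E we can reach E, F. That is one component of size 2.
Starting from A we can reach A, C, D. That is one component of size 3.
The largest has 3 vertices.

3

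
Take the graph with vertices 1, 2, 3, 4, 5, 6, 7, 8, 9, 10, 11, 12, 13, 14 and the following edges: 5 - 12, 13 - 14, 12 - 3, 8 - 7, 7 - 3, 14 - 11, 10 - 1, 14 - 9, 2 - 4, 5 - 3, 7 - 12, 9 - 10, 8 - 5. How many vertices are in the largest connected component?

6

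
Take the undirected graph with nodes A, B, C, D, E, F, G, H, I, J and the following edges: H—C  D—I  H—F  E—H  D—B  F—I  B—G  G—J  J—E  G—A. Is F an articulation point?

Deleting F leaves 1 component (was 1) (its neighbors H, I remain connected to each other), so F is not a cut vertex.

No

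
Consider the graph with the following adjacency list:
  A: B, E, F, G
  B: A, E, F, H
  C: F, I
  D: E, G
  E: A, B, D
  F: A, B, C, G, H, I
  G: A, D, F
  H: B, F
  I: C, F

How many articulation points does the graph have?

1

Removing F increases the component count from 1 to 2, so F is a cut vertex.
By contrast removing I leaves 1 component; it is not a cut vertex. No other vertex is a cut vertex either.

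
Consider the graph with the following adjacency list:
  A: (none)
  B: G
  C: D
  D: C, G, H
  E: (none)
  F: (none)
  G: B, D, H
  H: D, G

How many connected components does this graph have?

4

A is isolated — a component by itself.
F is isolated — a component by itself.
E is isolated — a component by itself.
Starting from B we can reach B, C, D, G, H. That is one component of size 5.
Total: 4 components.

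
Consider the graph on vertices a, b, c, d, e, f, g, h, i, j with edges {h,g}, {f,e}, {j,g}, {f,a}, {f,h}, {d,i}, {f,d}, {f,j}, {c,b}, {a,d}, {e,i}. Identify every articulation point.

Removing f increases the component count from 2 to 3, so f is a cut vertex.
By contrast removing d leaves 2 components; it is not a cut vertex. No other vertex is a cut vertex either.

f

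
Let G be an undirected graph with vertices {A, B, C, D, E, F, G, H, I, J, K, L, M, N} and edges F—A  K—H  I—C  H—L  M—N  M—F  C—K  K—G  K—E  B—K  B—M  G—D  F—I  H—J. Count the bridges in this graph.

The edges on the cycle B-M-F-I-C-K-B are not bridges since each lies on that cycle.
But removing H—L disconnects H from L; removing F—A disconnects F from A; removing E—K disconnects E from K; removing D—G disconnects D from G — these are bridges.
In total 8 edges are bridges.

8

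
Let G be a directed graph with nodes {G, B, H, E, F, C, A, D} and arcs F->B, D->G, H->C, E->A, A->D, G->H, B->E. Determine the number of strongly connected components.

{D} is an SCC by itself.
{B} is an SCC by itself.
{H} is an SCC by itself.
{F} is an SCC by itself.
{G} is an SCC by itself.
(and 3 more singleton SCCs)
That gives 8 strongly connected components.

8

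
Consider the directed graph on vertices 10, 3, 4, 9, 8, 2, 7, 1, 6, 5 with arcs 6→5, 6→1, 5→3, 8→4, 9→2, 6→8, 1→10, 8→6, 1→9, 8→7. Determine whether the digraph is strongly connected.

No

There is no directed path from 10 to 1, so the graph is not strongly connected.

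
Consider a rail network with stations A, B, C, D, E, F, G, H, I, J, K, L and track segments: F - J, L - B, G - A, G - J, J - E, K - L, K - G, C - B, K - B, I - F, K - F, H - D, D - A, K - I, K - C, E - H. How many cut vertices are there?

1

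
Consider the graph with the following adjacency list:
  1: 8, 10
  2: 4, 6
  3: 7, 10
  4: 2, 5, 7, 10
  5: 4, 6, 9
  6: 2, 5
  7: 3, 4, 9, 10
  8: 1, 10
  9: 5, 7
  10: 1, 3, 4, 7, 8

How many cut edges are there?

0

The edges on the cycle 10-8-1-10 are not bridges since each lies on that cycle.
Every edge lies on some cycle, so there are no bridges.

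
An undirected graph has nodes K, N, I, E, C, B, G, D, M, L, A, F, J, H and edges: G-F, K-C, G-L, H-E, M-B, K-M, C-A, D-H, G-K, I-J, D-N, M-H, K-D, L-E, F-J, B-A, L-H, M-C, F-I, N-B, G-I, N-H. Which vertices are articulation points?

G

Removing G increases the component count from 1 to 2, so G is a cut vertex.
By contrast removing J leaves 1 component; it is not a cut vertex. No other vertex is a cut vertex either.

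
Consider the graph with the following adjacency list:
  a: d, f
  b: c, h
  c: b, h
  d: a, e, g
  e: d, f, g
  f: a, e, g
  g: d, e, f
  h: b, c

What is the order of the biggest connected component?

5

Starting from b we can reach b, c, h. That is one component of size 3.
Starting from a we can reach a, d, e, f, g. That is one component of size 5.
The largest has 5 vertices.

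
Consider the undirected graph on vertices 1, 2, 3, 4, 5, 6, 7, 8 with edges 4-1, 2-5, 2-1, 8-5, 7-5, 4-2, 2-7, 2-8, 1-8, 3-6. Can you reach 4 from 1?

Yes

From 1 we can reach 1, 2, 4, 5, 7, 8, which includes 4.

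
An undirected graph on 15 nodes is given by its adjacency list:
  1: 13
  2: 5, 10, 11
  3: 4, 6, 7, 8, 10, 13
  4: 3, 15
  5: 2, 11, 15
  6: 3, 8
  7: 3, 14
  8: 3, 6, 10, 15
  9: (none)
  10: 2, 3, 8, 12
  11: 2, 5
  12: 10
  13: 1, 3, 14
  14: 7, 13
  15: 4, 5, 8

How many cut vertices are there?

Removing 3 increases the component count from 2 to 3, so 3 is a cut vertex.
Removing 10 increases the component count from 2 to 3, so 10 is a cut vertex.
Removing 13 increases the component count from 2 to 3, so 13 is a cut vertex.
By contrast removing 14 leaves 2 components; it is not a cut vertex. No other vertex is a cut vertex either.

3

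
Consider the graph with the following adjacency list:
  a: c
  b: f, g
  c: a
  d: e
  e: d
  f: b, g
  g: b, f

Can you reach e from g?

No

The component containing g is {b, f, g}, and e is not in it.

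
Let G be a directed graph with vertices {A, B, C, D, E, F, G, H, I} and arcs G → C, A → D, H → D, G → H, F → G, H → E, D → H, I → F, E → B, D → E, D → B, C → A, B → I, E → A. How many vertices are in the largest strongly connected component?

{A, B, C, D, E, F, G, H, I} are all mutually reachable — one SCC of size 9.
The largest has 9 vertices.

9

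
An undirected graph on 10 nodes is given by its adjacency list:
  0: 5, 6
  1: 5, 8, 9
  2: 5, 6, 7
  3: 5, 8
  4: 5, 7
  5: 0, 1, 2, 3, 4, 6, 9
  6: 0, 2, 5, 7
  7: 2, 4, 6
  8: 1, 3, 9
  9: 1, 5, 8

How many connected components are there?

1

Starting from 0 we can reach 0, 1, 2, 3, 4, 5, 6, 7, 8, 9. That is one component of size 10.
Total: 1 component.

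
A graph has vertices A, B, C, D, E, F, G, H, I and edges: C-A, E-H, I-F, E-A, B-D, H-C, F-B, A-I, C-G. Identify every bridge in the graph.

The edges on the cycle E-H-C-A-E are not bridges since each lies on that cycle.
But removing A-I disconnects A from I; removing G-C disconnects G from C; removing I-F disconnects I from F; removing B-D disconnects B from D — these are bridges.
In total 5 edges are bridges.

A-I, B-D, B-F, C-G, F-I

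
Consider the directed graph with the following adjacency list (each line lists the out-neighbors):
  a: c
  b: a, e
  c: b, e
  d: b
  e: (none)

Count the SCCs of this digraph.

{a, b, c} are all mutually reachable — one SCC of size 3.
{d} is an SCC by itself.
{e} is an SCC by itself.
That gives 3 strongly connected components.

3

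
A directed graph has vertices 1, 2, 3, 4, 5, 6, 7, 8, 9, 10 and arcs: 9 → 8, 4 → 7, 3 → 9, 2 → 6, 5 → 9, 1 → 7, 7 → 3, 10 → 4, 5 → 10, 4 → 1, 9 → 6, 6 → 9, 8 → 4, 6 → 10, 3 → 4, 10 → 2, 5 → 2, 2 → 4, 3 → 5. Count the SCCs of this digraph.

1

{1, 2, 3, 4, 5, 6, 7, 8, 9, 10} are all mutually reachable — one SCC of size 10.
That gives 1 strongly connected component.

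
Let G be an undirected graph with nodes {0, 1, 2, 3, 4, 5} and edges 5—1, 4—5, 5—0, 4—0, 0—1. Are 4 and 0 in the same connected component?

From 4 we can reach 0, 1, 4, 5, which includes 0.

Yes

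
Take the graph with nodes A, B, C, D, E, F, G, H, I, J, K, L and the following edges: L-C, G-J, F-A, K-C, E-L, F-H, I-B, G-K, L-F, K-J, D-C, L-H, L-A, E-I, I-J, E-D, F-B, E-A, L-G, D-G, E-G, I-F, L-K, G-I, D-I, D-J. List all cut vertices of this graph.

none

Removing H, for instance, still leaves 1 component. No single vertex removal increases the component count — the graph has no articulation points.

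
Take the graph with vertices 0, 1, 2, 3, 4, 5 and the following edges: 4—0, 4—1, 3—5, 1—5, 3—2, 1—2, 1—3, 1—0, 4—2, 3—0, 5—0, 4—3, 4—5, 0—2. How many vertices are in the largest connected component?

6

Starting from 0 we can reach 0, 1, 2, 3, 4, 5. That is one component of size 6.
The largest has 6 vertices.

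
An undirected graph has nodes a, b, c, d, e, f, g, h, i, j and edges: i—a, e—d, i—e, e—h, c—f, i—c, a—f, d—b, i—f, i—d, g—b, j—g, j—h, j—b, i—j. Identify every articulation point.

Removing i increases the component count from 1 to 2, so i is a cut vertex.
By contrast removing d leaves 1 component; it is not a cut vertex. No other vertex is a cut vertex either.

i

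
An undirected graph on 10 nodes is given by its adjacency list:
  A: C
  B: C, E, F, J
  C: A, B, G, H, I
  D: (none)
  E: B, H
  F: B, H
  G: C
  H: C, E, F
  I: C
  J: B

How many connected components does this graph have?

2

D is isolated — a component by itself.
Starting from A we can reach A, B, C, E, F, G, H, I, J. That is one component of size 9.
Total: 2 components.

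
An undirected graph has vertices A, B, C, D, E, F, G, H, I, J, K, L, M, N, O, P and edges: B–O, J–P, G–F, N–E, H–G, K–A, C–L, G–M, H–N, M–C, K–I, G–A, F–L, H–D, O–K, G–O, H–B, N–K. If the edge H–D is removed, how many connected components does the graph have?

Before removal there are 2 components.
H–D is a bridge — removing it separates H's side from D's side.
After removal: 3 components.

3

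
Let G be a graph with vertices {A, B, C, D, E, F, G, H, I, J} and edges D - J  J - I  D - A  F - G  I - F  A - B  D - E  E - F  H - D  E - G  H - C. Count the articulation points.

3

Removing A increases the component count from 1 to 2, so A is a cut vertex.
Removing D increases the component count from 1 to 3, so D is a cut vertex.
Removing H increases the component count from 1 to 2, so H is a cut vertex.
By contrast removing J leaves 1 component; it is not a cut vertex. No other vertex is a cut vertex either.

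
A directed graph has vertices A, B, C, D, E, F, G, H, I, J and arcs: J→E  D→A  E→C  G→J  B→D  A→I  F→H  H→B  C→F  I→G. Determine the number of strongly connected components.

1

{A, B, C, D, E, F, G, H, I, J} are all mutually reachable — one SCC of size 10.
That gives 1 strongly connected component.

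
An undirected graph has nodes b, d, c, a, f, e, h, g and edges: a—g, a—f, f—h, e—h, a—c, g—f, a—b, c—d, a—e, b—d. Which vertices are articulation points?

Removing a increases the component count from 1 to 2, so a is a cut vertex.
By contrast removing e leaves 1 component; it is not a cut vertex. No other vertex is a cut vertex either.

a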